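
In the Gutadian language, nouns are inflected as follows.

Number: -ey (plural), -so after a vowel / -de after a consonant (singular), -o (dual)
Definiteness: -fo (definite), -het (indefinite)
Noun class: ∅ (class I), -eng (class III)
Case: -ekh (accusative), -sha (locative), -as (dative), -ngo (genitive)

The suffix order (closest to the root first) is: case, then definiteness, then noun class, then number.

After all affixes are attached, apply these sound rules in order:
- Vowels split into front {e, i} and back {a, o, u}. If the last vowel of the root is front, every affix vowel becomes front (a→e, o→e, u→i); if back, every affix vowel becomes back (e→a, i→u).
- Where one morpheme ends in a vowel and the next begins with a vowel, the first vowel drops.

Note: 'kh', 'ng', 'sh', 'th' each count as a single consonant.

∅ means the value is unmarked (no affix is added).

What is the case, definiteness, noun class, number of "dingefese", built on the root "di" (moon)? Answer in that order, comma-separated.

Segment: di-ngo-fo-so.
case: -ngo → genitive.
definiteness: -fo → definite.
noun class: ∅ → class I.
number: -so/de → singular.

genitive, definite, class I, singular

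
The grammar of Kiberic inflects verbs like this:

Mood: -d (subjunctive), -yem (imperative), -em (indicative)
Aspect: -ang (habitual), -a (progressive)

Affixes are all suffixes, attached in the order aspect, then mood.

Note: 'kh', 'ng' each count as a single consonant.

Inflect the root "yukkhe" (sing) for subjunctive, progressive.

Attach aspect progressive -a → yukkhea.
Attach mood subjunctive -d → yukkhead.

yukkhead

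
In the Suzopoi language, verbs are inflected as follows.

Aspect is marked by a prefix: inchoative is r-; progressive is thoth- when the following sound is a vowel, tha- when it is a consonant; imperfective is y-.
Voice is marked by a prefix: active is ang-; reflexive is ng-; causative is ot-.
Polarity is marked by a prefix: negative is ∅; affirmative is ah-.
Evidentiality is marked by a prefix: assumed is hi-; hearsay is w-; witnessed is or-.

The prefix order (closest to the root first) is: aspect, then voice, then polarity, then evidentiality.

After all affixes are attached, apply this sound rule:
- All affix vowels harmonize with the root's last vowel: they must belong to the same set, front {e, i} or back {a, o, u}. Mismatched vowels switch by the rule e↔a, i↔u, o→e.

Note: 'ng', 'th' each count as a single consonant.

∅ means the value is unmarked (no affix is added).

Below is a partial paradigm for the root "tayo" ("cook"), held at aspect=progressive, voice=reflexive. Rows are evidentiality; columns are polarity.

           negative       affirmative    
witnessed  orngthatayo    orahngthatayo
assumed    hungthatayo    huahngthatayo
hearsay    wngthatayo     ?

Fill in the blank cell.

Attach aspect progressive tha- (before consonant 't') → thatayo.
Attach voice reflexive ng- → ngthatayo.
Attach polarity affirmative ah- → ahngthatayo.
Attach evidentiality hearsay w- → wahngthatayo.
Vowel harmony: no change.

wahngthatayo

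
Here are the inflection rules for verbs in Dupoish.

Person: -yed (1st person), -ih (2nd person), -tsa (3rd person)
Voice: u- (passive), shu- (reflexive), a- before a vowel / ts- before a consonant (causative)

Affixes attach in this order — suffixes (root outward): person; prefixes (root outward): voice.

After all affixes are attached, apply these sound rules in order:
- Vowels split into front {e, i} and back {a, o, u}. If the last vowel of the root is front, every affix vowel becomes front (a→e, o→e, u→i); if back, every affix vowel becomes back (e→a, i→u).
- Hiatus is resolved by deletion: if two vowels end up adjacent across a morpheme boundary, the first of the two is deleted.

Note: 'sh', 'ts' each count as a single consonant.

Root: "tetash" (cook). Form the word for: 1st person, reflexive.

shutetashyad

Attach voice reflexive shu- → shutetash.
Attach person 1st person -yed → shutetashyed.
Apply vowel harmony: shutetashyed → shutetashyad.
Vowel deletion: no change.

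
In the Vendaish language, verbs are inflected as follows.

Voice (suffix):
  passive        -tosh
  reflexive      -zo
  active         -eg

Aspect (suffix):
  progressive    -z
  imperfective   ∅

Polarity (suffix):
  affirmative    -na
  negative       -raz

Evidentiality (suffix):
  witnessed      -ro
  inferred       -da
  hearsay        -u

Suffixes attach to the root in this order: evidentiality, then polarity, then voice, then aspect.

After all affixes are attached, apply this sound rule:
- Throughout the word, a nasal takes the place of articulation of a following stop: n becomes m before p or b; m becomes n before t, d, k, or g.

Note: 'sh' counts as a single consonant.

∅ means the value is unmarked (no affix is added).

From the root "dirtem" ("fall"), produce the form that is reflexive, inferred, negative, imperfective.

dirtendarazzo

Attach evidentiality inferred -da → dirtemda.
Attach polarity negative -raz → dirtemdaraz.
Attach voice reflexive -zo → dirtemdarazzo.
aspect = imperfective: zero marking, form stays dirtemdarazzo.
Apply nasal assimilation: dirtemdarazzo → dirtendarazzo.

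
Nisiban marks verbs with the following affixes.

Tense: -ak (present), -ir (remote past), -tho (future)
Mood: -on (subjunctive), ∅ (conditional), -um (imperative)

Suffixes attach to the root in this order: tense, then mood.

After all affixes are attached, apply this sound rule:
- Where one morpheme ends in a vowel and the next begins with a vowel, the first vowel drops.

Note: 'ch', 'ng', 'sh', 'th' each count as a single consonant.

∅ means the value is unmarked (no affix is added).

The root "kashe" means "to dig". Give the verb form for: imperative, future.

kashethum

Attach tense future -tho → kashetho.
Attach mood imperative -um → kashethoum.
Apply vowel deletion: kashethoum → kashethum.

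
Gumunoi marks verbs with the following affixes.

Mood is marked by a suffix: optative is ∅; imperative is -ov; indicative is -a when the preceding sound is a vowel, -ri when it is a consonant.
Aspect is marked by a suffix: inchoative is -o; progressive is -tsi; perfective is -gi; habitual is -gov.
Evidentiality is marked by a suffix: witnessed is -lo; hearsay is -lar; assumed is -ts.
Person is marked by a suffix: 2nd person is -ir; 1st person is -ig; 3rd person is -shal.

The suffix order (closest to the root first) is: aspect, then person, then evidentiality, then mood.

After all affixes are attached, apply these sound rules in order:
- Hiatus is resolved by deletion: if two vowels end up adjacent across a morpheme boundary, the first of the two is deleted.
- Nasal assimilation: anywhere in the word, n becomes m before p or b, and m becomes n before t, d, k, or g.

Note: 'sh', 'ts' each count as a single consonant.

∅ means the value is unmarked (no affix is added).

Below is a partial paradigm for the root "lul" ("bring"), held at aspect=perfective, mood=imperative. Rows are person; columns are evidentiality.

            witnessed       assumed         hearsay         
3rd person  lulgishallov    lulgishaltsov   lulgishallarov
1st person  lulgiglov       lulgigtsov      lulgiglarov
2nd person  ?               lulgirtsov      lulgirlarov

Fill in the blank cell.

lulgirlov

Attach aspect perfective -gi → lulgi.
Attach person 2nd person -ir → lulgiir.
Attach evidentiality witnessed -lo → lulgiirlo.
Attach mood imperative -ov → lulgiirloov.
Apply vowel deletion: lulgiirloov → lulgirlov.
Nasal assimilation: no change.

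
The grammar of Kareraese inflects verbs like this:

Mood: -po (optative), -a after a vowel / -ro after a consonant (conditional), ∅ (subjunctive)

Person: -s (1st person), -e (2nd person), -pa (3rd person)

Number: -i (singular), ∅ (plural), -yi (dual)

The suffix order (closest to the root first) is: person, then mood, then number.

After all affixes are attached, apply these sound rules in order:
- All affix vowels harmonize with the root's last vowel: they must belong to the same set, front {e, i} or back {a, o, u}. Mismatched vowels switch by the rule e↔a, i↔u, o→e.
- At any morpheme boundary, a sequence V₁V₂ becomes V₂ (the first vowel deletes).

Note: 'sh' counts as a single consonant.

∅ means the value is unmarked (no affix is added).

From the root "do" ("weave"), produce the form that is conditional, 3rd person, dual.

Attach person 3rd person -pa → dopa.
Attach mood conditional -a (after vowel 'a') → dopaa.
Attach number dual -yi → dopaayi.
Apply vowel harmony: dopaayi → dopaayu.
Apply vowel deletion: dopaayu → dopayu.

dopayu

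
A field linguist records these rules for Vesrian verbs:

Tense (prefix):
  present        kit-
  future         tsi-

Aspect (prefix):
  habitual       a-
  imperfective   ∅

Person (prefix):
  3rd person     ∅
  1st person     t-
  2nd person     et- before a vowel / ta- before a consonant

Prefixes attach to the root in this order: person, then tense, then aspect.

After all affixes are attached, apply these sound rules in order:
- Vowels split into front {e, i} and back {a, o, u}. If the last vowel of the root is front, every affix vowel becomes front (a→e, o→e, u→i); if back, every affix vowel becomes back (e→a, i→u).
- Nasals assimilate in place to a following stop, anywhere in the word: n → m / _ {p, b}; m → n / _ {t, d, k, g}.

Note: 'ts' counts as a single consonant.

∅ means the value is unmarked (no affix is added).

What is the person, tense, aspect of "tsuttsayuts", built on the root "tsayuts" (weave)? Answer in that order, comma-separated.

1st person, future, imperfective

Segment: tsi-t-tsayuts.
person: t- → 1st person.
tense: tsi- → future.
aspect: ∅ → imperfective.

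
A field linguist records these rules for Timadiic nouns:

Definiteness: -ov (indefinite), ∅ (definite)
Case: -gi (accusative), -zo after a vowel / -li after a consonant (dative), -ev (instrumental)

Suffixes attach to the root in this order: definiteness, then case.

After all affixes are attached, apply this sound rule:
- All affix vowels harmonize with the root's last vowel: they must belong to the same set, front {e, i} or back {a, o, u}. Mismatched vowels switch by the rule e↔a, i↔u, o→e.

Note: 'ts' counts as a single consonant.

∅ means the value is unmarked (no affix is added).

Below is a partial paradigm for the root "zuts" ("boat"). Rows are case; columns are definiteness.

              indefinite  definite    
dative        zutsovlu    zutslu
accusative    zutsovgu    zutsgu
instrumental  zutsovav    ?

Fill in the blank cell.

zutsav

definiteness = definite: zero marking, form stays zuts.
Attach case instrumental -ev → zutsev.
Apply vowel harmony: zutsev → zutsav.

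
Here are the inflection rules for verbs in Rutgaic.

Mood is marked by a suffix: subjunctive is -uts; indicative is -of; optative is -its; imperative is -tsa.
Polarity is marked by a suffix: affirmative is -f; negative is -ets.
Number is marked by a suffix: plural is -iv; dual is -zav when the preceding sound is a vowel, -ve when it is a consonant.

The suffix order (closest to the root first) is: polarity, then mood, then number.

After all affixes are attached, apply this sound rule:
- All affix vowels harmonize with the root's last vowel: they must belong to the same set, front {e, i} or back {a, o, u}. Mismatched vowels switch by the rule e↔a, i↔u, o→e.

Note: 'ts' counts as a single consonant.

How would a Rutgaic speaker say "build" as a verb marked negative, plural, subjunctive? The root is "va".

vaatsutsuv

Attach polarity negative -ets → vaets.
Attach mood subjunctive -uts → vaetsuts.
Attach number plural -iv → vaetsutsiv.
Apply vowel harmony: vaetsutsiv → vaatsutsuv.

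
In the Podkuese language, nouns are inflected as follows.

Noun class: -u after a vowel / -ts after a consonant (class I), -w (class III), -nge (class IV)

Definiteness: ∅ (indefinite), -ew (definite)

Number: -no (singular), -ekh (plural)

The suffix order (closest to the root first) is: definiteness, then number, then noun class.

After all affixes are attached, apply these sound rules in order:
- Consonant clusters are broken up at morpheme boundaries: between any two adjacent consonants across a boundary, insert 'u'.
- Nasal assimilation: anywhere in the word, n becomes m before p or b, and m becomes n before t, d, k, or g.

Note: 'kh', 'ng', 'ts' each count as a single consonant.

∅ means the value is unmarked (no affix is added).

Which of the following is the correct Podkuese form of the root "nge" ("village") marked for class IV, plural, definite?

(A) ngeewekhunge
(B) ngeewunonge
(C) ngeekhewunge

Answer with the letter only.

A

Attach definiteness definite -ew → ngeew.
Attach number plural -ekh → ngeewekh.
Attach noun class class IV -nge → ngeewekhnge.
Apply epenthesis: ngeewekhnge → ngeewekhunge.
Nasal assimilation: no change.
So the correct form is ngeewekhunge, option (A).
(C) ngeekhewunge is wrong: it has the affixes in the wrong order.
(B) ngeewunonge is wrong: it uses singular instead of plural for number.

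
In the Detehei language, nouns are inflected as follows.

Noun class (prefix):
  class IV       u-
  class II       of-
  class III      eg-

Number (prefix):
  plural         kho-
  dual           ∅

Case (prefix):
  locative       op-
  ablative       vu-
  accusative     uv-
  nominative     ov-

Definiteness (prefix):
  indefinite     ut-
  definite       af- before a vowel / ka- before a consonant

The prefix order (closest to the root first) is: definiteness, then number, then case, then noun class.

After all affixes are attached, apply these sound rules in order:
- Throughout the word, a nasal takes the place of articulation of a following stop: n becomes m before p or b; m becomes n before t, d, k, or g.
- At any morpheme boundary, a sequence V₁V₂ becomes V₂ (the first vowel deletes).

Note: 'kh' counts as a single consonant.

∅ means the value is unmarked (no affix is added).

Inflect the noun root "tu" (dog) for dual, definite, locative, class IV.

Attach definiteness definite ka- (before consonant 't') → katu.
number = dual: zero marking, form stays katu.
Attach case locative op- → opkatu.
Attach noun class class IV u- → uopkatu.
Nasal assimilation: no change.
Apply vowel deletion: uopkatu → opkatu.

opkatu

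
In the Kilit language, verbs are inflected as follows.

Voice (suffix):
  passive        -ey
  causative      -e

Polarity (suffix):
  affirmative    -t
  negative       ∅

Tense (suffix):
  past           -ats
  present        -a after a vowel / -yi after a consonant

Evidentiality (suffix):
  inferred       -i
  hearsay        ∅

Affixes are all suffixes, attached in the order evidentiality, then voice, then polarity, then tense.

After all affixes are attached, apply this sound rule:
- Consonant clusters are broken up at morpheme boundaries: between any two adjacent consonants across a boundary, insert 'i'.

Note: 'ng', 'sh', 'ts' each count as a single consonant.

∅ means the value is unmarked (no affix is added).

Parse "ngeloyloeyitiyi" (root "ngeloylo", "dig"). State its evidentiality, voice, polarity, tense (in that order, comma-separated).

hearsay, passive, affirmative, present

Segment: ngeloylo-ey-t-yi.
evidentiality: ∅ → hearsay.
voice: -ey → passive.
polarity: -t → affirmative.
tense: -a/yi → present.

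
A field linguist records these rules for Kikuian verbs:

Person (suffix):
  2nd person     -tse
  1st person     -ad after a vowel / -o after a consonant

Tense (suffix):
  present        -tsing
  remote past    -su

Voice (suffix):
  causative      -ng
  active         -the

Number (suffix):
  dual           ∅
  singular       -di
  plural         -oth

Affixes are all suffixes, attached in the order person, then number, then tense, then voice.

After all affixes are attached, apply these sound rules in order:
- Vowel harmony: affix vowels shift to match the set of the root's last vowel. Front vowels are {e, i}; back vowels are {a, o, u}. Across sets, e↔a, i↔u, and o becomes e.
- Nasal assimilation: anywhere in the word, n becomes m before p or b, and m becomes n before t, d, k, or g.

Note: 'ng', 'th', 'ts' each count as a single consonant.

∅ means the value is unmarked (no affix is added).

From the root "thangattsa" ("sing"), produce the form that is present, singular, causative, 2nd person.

thangattsatsadutsungng

Attach person 2nd person -tse → thangattsatse.
Attach number singular -di → thangattsatsedi.
Attach tense present -tsing → thangattsatseditsing.
Attach voice causative -ng → thangattsatseditsingng.
Apply vowel harmony: thangattsatseditsingng → thangattsatsadutsungng.
Nasal assimilation: no change.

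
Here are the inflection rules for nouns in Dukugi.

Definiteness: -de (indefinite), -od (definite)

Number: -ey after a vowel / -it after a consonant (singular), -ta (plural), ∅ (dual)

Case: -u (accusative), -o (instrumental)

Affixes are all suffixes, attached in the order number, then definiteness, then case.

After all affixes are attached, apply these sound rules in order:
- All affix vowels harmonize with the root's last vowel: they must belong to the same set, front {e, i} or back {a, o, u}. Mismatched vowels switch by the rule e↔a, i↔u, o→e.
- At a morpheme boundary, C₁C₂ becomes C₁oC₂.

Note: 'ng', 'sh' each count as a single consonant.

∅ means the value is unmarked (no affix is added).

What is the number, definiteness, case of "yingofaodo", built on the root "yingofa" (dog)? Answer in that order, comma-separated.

Segment: yingofa-od-o.
number: ∅ → dual.
definiteness: -od → definite.
case: -o → instrumental.

dual, definite, instrumental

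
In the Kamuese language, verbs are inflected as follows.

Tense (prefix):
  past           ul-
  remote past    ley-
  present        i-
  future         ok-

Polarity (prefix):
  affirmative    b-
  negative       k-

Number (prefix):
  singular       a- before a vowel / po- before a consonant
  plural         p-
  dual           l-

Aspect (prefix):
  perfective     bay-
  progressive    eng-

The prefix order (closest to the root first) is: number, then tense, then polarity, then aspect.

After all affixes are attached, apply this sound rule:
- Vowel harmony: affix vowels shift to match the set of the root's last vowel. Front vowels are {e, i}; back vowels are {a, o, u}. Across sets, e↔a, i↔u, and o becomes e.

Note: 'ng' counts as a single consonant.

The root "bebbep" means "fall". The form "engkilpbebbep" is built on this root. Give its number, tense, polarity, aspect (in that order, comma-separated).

Segment: eng-k-ul-p-bebbep.
number: p- → plural.
tense: ul- → past.
polarity: k- → negative.
aspect: eng- → progressive.

plural, past, negative, progressive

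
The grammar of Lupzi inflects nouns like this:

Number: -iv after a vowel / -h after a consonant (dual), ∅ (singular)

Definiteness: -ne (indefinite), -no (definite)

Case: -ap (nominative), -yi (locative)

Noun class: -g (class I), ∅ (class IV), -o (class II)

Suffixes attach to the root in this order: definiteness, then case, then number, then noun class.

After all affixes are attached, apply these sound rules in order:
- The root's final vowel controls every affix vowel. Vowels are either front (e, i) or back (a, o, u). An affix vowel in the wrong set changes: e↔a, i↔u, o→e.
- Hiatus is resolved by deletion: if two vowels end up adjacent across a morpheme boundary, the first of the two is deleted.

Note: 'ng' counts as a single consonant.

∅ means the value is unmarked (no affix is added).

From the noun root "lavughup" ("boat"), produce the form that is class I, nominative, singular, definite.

lavughupnapg

Attach definiteness definite -no → lavughupno.
Attach case nominative -ap → lavughupnoap.
number = singular: zero marking, form stays lavughupnoap.
Attach noun class class I -g → lavughupnoapg.
Vowel harmony: no change.
Apply vowel deletion: lavughupnoapg → lavughupnapg.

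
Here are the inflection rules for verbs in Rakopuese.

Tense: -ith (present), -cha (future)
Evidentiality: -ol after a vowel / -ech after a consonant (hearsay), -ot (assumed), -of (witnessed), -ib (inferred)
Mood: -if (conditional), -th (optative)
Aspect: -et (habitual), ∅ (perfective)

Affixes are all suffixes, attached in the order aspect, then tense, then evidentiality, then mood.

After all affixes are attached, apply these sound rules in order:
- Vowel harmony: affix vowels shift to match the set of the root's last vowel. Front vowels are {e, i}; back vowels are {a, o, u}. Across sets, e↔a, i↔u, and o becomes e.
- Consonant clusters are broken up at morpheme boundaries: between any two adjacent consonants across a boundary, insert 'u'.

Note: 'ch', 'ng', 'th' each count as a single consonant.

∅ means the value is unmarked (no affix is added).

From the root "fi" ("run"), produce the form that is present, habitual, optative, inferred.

fietithibuth

Attach aspect habitual -et → fiet.
Attach tense present -ith → fietith.
Attach evidentiality inferred -ib → fietithib.
Attach mood optative -th → fietithibth.
Vowel harmony: no change.
Apply epenthesis: fietithibth → fietithibuth.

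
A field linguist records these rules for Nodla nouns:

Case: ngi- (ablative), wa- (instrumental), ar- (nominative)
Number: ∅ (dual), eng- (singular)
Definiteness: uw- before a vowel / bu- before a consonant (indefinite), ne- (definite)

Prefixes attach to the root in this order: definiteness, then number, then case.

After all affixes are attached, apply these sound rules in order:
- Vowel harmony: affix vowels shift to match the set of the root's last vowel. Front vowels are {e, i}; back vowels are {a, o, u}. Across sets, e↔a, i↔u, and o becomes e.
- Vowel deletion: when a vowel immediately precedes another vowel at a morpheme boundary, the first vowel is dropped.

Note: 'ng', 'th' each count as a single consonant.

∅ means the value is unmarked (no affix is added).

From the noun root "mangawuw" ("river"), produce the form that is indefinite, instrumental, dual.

Attach definiteness indefinite bu- (before consonant 'm') → bumangawuw.
number = dual: zero marking, form stays bumangawuw.
Attach case instrumental wa- → wabumangawuw.
Vowel harmony: no change.
Vowel deletion: no change.

wabumangawuw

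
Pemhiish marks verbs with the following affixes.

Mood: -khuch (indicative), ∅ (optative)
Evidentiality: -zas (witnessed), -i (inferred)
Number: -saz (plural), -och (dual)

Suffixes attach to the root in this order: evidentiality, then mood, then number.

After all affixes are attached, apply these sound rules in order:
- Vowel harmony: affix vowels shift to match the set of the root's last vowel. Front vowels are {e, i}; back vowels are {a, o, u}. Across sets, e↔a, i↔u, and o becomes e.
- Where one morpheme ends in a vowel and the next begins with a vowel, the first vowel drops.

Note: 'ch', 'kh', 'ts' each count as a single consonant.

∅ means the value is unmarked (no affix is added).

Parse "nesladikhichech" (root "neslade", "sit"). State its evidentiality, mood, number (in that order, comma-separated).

Segment: neslade-i-khuch-och.
evidentiality: -i → inferred.
mood: -khuch → indicative.
number: -och → dual.

inferred, indicative, dual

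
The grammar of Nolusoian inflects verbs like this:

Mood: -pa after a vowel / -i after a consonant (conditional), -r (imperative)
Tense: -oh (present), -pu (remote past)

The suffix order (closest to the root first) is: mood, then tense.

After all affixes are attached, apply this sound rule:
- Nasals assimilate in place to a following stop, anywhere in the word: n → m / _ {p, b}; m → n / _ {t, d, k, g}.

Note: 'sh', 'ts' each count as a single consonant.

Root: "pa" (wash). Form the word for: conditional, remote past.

papapu

Attach mood conditional -pa (after vowel 'a') → papa.
Attach tense remote past -pu → papapu.
Nasal assimilation: no change.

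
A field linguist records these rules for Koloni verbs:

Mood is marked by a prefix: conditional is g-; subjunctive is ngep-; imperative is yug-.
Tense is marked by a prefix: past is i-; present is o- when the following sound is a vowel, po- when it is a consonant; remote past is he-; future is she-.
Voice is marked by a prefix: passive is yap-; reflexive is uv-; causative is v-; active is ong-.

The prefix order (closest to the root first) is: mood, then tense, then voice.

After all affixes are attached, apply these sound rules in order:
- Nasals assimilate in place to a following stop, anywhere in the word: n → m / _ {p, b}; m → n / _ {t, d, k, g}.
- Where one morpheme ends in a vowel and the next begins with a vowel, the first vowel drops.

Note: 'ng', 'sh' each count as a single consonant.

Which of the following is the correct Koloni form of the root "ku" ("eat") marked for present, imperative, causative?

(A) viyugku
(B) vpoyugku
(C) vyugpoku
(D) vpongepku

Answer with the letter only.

B

Attach mood imperative yug- → yugku.
Attach tense present po- (before consonant 'y') → poyugku.
Attach voice causative v- → vpoyugku.
Nasal assimilation: no change.
Vowel deletion: no change.
So the correct form is vpoyugku, option (B).
(A) viyugku is wrong: it uses past instead of present for tense.
(D) vpongepku is wrong: it uses subjunctive instead of imperative for mood.
(C) vyugpoku is wrong: it has the affixes in the wrong order.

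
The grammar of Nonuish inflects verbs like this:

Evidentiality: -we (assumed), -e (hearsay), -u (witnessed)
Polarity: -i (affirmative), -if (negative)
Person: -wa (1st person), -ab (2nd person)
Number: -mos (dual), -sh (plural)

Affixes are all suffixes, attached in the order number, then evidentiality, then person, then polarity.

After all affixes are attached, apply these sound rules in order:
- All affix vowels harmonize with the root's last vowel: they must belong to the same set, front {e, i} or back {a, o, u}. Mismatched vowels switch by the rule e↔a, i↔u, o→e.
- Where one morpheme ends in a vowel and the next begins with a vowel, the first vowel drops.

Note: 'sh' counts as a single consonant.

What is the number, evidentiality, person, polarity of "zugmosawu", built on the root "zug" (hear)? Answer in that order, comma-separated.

Segment: zug-mos-e-wa-i.
number: -mos → dual.
evidentiality: -e → hearsay.
person: -wa → 1st person.
polarity: -i → affirmative.

dual, hearsay, 1st person, affirmative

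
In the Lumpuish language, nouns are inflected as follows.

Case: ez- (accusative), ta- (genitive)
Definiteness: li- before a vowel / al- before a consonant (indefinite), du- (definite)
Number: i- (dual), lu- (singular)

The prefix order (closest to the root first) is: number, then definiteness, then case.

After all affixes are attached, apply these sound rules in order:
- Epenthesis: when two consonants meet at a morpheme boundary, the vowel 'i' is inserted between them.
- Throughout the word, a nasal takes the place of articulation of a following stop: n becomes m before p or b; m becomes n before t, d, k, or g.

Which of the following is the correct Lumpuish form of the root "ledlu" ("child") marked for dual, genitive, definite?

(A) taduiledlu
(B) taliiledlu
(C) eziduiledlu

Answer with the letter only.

A

Attach number dual i- → iledlu.
Attach definiteness definite du- → duiledlu.
Attach case genitive ta- → taduiledlu.
Epenthesis: no change.
Nasal assimilation: no change.
So the correct form is taduiledlu, option (A).
(B) taliiledlu is wrong: it uses indefinite instead of definite for definiteness.
(C) eziduiledlu is wrong: it uses accusative instead of genitive for case.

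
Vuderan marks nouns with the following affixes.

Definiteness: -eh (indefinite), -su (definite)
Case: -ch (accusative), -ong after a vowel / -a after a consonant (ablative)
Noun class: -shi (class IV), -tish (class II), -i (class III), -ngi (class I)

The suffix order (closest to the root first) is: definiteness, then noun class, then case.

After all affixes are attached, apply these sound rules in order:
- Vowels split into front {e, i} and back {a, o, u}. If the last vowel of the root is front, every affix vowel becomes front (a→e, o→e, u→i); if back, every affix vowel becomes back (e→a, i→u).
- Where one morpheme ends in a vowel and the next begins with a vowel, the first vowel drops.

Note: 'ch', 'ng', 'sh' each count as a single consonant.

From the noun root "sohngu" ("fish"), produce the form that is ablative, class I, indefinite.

sohngahngong

Attach definiteness indefinite -eh → sohngueh.
Attach noun class class I -ngi → sohnguehngi.
Attach case ablative -ong (after vowel 'i') → sohnguehngiong.
Apply vowel harmony: sohnguehngiong → sohnguahnguong.
Apply vowel deletion: sohnguahnguong → sohngahngong.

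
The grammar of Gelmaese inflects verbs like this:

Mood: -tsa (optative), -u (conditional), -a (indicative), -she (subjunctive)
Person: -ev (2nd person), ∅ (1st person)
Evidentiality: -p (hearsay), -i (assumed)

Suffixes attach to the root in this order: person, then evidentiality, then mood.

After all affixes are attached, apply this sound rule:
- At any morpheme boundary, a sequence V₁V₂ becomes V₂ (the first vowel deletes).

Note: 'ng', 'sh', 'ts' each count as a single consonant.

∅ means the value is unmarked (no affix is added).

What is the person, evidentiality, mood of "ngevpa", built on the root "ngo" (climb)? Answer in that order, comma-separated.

Segment: ngo-ev-p-a.
person: -ev → 2nd person.
evidentiality: -p → hearsay.
mood: -a → indicative.

2nd person, hearsay, indicative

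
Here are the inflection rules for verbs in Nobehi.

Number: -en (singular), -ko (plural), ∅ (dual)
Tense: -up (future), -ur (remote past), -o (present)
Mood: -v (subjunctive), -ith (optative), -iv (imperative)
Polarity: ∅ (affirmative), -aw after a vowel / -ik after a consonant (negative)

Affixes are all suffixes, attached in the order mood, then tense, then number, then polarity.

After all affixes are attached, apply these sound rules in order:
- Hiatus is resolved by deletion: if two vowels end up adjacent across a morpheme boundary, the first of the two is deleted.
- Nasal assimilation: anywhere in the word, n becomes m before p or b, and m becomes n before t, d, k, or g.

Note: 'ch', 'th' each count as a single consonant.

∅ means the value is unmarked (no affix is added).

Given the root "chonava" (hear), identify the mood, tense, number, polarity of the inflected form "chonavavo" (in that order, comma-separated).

Segment: chonava-v-o.
mood: -v → subjunctive.
tense: -o → present.
number: ∅ → dual.
polarity: ∅ → affirmative.

subjunctive, present, dual, affirmative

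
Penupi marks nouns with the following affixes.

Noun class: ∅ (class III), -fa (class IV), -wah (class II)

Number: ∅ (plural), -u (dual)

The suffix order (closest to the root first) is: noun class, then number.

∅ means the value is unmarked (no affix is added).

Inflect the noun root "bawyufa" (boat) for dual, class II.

bawyufawahu

Attach noun class class II -wah → bawyufawah.
Attach number dual -u → bawyufawahu.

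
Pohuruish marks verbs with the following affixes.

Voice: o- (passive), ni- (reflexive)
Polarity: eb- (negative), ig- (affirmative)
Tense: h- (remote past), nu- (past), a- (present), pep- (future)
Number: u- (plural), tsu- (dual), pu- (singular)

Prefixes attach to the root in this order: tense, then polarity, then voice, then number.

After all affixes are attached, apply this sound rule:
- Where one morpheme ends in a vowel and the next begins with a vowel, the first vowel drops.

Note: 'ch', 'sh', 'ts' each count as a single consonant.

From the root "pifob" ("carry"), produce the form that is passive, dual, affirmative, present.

Attach tense present a- → apifob.
Attach polarity affirmative ig- → igapifob.
Attach voice passive o- → oigapifob.
Attach number dual tsu- → tsuoigapifob.
Apply vowel deletion: tsuoigapifob → tsigapifob.

tsigapifob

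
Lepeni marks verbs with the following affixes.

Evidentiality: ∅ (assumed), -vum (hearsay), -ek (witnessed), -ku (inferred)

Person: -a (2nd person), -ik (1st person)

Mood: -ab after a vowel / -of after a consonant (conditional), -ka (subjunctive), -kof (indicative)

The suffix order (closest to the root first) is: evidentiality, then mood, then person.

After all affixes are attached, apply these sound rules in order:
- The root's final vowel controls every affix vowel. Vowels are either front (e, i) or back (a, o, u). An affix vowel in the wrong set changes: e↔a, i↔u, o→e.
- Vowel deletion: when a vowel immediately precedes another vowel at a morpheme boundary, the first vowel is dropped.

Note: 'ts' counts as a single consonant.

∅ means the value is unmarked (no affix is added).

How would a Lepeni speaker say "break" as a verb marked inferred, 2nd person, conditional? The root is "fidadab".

Attach evidentiality inferred -ku → fidadabku.
Attach mood conditional -ab (after vowel 'u') → fidadabkuab.
Attach person 2nd person -a → fidadabkuaba.
Vowel harmony: no change.
Apply vowel deletion: fidadabkuaba → fidadabkaba.

fidadabkaba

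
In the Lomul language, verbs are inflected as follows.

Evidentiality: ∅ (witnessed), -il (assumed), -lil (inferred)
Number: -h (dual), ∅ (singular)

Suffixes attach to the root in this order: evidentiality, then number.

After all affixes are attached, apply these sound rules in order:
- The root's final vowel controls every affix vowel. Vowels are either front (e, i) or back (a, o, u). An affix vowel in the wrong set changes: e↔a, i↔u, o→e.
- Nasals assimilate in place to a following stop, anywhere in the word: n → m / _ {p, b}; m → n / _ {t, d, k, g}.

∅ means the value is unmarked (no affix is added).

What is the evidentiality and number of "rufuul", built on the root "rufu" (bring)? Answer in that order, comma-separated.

Segment: rufu-il.
evidentiality: -il → assumed.
number: ∅ → singular.

assumed, singular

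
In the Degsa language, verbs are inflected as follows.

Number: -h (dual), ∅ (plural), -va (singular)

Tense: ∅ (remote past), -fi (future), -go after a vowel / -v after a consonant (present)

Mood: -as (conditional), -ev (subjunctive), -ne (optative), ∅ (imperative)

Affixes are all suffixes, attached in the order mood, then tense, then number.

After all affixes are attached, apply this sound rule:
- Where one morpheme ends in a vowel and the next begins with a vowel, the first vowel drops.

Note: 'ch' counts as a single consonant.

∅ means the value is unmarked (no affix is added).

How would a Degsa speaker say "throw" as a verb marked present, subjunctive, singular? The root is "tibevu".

tibevevvva

Attach mood subjunctive -ev → tibevuev.
Attach tense present -v (after consonant 'v') → tibevuevv.
Attach number singular -va → tibevuevvva.
Apply vowel deletion: tibevuevvva → tibevevvva.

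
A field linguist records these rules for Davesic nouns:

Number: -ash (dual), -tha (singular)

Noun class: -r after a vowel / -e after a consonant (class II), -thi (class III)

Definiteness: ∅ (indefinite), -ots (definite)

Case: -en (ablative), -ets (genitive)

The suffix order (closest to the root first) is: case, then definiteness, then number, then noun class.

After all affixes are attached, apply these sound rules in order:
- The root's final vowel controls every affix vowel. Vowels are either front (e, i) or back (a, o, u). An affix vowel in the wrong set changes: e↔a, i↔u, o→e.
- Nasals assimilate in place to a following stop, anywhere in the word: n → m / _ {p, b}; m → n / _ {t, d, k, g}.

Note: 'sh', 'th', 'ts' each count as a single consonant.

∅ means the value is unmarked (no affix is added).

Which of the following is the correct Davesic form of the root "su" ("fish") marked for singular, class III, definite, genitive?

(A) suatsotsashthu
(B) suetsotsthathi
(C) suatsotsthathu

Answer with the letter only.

Attach case genitive -ets → suets.
Attach definiteness definite -ots → suetsots.
Attach number singular -tha → suetsotstha.
Attach noun class class III -thi → suetsotsthathi.
Apply vowel harmony: suetsotsthathi → suatsotsthathu.
Nasal assimilation: no change.
So the correct form is suatsotsthathu, option (C).
(B) suetsotsthathi is wrong: it fails to apply the sound rule(s).
(A) suatsotsashthu is wrong: it uses dual instead of singular for number.

C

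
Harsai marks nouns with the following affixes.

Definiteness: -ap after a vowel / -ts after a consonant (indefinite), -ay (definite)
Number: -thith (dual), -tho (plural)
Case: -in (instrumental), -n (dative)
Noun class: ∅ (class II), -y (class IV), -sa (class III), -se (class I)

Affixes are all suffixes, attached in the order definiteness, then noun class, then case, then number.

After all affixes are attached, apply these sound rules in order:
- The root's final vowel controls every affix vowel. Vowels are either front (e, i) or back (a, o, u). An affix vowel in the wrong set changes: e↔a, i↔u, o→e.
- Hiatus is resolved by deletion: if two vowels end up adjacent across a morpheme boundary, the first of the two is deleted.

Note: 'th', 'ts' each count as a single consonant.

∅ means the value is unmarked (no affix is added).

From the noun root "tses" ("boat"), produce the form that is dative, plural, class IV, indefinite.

tsestsynthe

Attach definiteness indefinite -ts (after consonant 's') → tsests.
Attach noun class class IV -y → tsestsy.
Attach case dative -n → tsestsyn.
Attach number plural -tho → tsestsyntho.
Apply vowel harmony: tsestsyntho → tsestsynthe.
Vowel deletion: no change.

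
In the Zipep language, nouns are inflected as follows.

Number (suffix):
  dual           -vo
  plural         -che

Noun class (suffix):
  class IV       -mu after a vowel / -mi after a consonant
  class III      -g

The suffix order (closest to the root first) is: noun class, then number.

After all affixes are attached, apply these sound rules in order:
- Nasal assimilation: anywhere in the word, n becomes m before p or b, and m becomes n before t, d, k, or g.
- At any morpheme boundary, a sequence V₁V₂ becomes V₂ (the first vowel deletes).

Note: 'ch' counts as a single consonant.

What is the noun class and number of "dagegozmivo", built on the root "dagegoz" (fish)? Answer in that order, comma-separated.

Segment: dagegoz-mi-vo.
noun class: -mu/mi → class IV.
number: -vo → dual.

class IV, dual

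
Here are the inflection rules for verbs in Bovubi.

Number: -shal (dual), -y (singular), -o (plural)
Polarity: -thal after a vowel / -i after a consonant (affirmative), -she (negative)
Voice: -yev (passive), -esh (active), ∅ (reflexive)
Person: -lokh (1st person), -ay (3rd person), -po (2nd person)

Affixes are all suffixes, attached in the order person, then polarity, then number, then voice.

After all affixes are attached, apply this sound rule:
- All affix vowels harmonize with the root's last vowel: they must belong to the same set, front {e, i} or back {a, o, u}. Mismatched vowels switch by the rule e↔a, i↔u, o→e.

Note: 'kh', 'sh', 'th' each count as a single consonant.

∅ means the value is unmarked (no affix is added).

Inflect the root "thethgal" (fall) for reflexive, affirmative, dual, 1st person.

Attach person 1st person -lokh → thethgallokh.
Attach polarity affirmative -i (after consonant 'kh') → thethgallokhi.
Attach number dual -shal → thethgallokhishal.
voice = reflexive: zero marking, form stays thethgallokhishal.
Apply vowel harmony: thethgallokhishal → thethgallokhushal.

thethgallokhushal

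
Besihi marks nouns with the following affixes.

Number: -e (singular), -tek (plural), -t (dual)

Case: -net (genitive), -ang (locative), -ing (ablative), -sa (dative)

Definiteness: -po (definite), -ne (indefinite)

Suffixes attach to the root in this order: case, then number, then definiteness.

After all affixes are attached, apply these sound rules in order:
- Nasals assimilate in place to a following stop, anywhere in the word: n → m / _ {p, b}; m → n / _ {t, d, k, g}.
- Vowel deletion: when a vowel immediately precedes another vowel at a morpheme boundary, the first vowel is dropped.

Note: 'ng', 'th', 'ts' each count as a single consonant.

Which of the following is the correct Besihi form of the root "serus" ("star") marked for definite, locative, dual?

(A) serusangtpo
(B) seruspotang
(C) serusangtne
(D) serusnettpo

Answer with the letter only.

Attach case locative -ang → serusang.
Attach number dual -t → serusangt.
Attach definiteness definite -po → serusangtpo.
Nasal assimilation: no change.
Vowel deletion: no change.
So the correct form is serusangtpo, option (A).
(B) seruspotang is wrong: it has the affixes in the wrong order.
(D) serusnettpo is wrong: it uses genitive instead of locative for case.
(C) serusangtne is wrong: it uses indefinite instead of definite for definiteness.

A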